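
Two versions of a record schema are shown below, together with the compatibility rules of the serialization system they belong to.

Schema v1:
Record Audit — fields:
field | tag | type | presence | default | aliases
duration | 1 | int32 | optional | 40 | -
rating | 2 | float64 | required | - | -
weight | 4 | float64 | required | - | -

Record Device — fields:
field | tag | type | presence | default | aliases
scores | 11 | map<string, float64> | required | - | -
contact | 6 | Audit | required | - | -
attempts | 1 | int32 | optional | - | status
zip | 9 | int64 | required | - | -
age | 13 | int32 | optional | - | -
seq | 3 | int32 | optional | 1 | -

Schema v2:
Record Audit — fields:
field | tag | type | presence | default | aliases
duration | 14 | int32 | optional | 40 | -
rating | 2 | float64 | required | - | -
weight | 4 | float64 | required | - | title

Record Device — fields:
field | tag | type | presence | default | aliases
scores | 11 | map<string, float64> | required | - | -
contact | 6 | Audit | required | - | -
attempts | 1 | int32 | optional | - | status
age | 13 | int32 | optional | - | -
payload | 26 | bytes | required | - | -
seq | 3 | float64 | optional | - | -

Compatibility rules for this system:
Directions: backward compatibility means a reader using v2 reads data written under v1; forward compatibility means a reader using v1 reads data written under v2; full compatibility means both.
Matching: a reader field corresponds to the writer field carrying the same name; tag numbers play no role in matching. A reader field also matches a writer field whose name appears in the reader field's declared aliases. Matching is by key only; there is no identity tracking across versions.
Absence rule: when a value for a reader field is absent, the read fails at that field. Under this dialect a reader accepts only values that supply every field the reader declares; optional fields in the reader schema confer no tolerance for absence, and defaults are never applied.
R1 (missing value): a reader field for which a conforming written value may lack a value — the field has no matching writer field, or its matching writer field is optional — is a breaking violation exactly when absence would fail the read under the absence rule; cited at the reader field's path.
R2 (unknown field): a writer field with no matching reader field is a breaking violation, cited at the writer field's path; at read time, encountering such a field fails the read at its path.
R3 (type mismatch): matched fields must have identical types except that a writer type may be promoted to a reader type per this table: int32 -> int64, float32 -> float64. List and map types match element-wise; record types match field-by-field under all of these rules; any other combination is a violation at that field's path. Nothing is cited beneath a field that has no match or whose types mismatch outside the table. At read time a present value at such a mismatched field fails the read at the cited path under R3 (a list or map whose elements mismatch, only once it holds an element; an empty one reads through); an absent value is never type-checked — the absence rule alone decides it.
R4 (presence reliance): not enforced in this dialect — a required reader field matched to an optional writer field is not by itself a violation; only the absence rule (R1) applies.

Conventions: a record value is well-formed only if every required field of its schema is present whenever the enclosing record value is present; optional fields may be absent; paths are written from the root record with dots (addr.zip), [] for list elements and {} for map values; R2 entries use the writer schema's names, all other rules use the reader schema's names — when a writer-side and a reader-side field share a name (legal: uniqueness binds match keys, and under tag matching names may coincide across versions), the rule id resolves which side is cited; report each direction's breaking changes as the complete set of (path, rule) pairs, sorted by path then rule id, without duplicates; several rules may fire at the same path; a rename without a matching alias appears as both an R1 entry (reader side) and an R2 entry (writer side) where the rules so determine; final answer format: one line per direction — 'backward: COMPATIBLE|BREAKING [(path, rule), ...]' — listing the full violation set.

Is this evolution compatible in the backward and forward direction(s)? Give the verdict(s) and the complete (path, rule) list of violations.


in Device below, arrows point writer -> reader
backward on Device — v2 reading data written by v1:
  writer required, map<string, float64> -> map<string, float64>: reader scores maps from writer scores
  writer required, Audit -> Audit: reader contact maps from writer contact
  writer optional, int32 -> int32: reader attempts maps from writer attempts
  writer optional, int32 -> int32: reader age maps from writer age
  no writer field matches reader payload
  writer optional, int32 -> float64: reader seq maps from writer seq
  zip (writer side), unknown to reader
  writer optional, int32 -> int32: reader contact.duration maps from writer contact.duration
  writer required, float64 -> float64: reader contact.rating maps from writer contact.rating
  writer required, float64 -> float64: reader contact.weight maps from writer contact.weight
  violation R1 at age
  violation R1 at attempts
  violation R1 at contact.duration
  violation R1 at payload
  violation R1 at seq
  violation R3 at seq
  violation R2 at zip
  => backward: BREAKING (7)
forward on Device — v1 reading data written by v2:
  writer required, map<string, float64> -> map<string, float64>: reader scores maps from writer scores
  writer required, Audit -> Audit: reader contact maps from writer contact
  writer optional, int32 -> int32: reader attempts maps from writer attempts
  no writer field matches reader zip
  writer optional, int32 -> int32: reader age maps from writer age
  writer optional, float64 -> int32: reader seq maps from writer seq
  payload (writer side), unknown to reader
  writer optional, int32 -> int32: reader contact.duration maps from writer contact.duration
  writer required, float64 -> float64: reader contact.rating maps from writer contact.rating
  writer required, float64 -> float64: reader contact.weight maps from writer contact.weight
  violation R1 at age
  violation R1 at attempts
  violation R1 at contact.duration
  violation R2 at payload
  violation R1 at seq
  violation R3 at seq
  violation R1 at zip
  => forward: BREAKING (7)

backward: BREAKING [(age, R1), (attempts, R1), (contact.duration, R1), (payload, R1), (seq, R1), (seq, R3), (zip, R2)]; forward: BREAKING [(age, R1), (attempts, R1), (contact.duration, R1), (payload, R2), (seq, R1), (seq, R3), (zip, R1)]


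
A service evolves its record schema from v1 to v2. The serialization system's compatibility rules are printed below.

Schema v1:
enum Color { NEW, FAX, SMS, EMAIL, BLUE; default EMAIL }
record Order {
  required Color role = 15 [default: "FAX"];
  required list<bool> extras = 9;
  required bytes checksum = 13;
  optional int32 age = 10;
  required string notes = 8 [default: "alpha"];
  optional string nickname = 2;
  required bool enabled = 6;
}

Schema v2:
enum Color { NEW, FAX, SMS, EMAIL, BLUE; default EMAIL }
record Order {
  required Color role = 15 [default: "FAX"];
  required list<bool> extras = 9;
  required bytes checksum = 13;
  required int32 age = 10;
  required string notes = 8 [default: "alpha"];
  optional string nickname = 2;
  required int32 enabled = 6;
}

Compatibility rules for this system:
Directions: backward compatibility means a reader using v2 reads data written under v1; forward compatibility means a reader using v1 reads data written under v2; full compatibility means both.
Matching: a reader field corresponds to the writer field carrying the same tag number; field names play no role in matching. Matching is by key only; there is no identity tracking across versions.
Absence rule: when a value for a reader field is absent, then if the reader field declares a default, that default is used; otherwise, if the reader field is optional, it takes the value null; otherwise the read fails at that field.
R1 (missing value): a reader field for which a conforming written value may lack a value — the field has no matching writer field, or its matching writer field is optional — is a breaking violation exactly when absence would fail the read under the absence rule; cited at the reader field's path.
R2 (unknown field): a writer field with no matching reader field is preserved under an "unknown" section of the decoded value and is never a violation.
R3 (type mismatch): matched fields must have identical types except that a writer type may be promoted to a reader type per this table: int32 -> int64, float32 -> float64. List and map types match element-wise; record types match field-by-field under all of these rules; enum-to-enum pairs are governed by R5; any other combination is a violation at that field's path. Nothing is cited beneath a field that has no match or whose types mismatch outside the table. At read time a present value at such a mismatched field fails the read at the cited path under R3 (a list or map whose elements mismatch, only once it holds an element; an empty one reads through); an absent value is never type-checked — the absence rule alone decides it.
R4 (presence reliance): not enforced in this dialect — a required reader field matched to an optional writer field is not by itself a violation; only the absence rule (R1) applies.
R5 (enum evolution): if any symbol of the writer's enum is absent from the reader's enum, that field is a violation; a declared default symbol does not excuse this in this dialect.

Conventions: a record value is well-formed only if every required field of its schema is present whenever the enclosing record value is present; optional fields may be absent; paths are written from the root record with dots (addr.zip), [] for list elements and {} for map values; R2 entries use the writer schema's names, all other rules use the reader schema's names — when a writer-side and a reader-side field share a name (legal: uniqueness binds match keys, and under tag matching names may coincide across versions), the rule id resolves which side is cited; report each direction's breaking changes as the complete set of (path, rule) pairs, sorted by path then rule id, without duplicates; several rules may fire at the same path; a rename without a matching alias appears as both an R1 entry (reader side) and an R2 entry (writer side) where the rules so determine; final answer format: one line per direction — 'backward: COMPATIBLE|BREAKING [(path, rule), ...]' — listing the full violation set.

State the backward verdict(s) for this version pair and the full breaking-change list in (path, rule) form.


the writer's type comes first in each Order pair
backward on Order — v2 reading data written by v1:
  role: Color -> Color, writer required; from role
  extras: list<bool> -> list<bool>, writer required; from extras
  checksum: bytes -> bytes, writer required; from checksum
  age: int32 -> int32, writer optional; from age
  notes: string -> string, writer required; from notes
  nickname: string -> string, writer optional; from nickname
  enabled: bool -> int32, writer required; from enabled
  breaking: (age, R1)
  breaking: (enabled, R3)
  => backward: BREAKING (2)

backward: BREAKING [(age, R1), (enabled, R3)]


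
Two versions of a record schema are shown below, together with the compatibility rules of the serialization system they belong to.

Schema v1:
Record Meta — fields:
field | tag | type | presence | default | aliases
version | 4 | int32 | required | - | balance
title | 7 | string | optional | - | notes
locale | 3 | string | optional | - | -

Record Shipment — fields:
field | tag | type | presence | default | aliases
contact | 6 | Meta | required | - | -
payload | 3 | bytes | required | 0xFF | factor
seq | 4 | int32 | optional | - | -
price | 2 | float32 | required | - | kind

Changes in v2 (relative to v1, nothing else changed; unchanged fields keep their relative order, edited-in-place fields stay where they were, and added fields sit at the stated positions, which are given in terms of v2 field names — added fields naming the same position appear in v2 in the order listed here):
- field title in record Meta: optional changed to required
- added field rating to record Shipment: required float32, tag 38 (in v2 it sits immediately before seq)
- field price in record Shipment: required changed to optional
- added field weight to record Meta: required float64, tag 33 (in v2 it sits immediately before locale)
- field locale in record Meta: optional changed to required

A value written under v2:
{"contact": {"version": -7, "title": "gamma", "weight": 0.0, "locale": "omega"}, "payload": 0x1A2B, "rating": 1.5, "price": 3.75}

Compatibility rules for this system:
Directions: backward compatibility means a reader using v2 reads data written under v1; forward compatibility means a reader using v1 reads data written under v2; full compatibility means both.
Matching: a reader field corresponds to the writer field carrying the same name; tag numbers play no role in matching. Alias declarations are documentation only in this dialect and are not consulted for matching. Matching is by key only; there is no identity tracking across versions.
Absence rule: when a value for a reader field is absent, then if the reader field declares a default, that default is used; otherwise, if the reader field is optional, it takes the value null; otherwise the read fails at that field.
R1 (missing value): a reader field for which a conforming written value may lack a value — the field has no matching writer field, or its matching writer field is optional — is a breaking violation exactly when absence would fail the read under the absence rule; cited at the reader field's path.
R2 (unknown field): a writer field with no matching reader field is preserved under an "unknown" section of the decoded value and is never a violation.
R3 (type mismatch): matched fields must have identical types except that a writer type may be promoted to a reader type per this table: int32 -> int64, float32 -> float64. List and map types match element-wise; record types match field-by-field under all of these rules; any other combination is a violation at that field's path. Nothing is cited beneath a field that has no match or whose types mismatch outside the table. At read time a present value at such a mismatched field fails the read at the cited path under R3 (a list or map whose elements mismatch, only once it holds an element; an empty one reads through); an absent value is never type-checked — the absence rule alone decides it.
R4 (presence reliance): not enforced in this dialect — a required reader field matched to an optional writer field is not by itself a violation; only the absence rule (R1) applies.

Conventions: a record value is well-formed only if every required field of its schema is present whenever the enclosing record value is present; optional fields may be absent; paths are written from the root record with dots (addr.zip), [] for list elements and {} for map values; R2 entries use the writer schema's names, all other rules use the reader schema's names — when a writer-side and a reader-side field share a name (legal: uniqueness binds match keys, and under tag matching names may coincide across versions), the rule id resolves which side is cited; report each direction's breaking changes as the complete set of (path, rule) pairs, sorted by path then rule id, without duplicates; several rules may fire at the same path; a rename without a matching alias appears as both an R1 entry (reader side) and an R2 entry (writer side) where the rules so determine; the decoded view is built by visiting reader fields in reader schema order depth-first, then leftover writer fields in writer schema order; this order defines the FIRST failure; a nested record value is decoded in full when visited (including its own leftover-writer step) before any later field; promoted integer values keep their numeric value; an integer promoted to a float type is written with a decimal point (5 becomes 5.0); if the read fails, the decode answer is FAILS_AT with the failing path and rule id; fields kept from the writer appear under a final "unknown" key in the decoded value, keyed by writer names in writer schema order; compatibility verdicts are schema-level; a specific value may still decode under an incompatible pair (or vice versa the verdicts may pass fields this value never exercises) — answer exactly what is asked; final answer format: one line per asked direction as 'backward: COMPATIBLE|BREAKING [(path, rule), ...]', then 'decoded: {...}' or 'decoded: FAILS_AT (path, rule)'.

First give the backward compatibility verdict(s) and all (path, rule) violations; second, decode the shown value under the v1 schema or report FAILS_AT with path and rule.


in Shipment below, arrows point writer -> reader
backward pass over Shipment, reader schema v2, writer schema v1:
  writer required, Meta -> Meta: reader contact maps from writer contact
  writer required, bytes -> bytes: reader payload maps from writer payload
  rating: no writer match
  writer optional, int32 -> int32: reader seq maps from writer seq
  writer required, float32 -> float32: reader price maps from writer price
  writer required, int32 -> int32: reader contact.version maps from writer contact.version
  writer optional, string -> string: reader contact.title maps from writer contact.title
  contact.weight: no writer match
  writer optional, string -> string: reader contact.locale maps from writer contact.locale
  violation R1 at contact.locale
  violation R1 at contact.title
  violation R1 at contact.weight
  violation R1 at rating
  backward on Shipment therefore BREAKING (4)
decoding the Shipment value with the v1 reader:
  contact.version := -7
  contact.title := "gamma"
  contact.locale := "omega"
  writer contact.weight: kept under "unknown"
  payload := 0x1A2B
  seq := null (not supplied -> null)
  price := 3.75
  writer rating: kept under "unknown"
  => decoded: {"contact": {"version": -7, "title": "gamma", "locale": "omega", "unknown": {"weight": 0.0}}, "payload": 0x1A2B, "seq": null, "price": 3.75, "unknown": {"rating": 1.5}}
the rest of the Shipment diff is inert for this question:
  field price in record Shipment: required changed to optional -> affects forward compatibility only, which is not asked

backward: BREAKING [(contact.locale, R1), (contact.title, R1), (contact.weight, R1), (rating, R1)]; decoded: {"contact": {"version": -7, "title": "gamma", "locale": "omega", "unknown": {"weight": 0.0}}, "payload": 0x1A2B, "seq": null, "price": 3.75, "unknown": {"rating": 1.5}}


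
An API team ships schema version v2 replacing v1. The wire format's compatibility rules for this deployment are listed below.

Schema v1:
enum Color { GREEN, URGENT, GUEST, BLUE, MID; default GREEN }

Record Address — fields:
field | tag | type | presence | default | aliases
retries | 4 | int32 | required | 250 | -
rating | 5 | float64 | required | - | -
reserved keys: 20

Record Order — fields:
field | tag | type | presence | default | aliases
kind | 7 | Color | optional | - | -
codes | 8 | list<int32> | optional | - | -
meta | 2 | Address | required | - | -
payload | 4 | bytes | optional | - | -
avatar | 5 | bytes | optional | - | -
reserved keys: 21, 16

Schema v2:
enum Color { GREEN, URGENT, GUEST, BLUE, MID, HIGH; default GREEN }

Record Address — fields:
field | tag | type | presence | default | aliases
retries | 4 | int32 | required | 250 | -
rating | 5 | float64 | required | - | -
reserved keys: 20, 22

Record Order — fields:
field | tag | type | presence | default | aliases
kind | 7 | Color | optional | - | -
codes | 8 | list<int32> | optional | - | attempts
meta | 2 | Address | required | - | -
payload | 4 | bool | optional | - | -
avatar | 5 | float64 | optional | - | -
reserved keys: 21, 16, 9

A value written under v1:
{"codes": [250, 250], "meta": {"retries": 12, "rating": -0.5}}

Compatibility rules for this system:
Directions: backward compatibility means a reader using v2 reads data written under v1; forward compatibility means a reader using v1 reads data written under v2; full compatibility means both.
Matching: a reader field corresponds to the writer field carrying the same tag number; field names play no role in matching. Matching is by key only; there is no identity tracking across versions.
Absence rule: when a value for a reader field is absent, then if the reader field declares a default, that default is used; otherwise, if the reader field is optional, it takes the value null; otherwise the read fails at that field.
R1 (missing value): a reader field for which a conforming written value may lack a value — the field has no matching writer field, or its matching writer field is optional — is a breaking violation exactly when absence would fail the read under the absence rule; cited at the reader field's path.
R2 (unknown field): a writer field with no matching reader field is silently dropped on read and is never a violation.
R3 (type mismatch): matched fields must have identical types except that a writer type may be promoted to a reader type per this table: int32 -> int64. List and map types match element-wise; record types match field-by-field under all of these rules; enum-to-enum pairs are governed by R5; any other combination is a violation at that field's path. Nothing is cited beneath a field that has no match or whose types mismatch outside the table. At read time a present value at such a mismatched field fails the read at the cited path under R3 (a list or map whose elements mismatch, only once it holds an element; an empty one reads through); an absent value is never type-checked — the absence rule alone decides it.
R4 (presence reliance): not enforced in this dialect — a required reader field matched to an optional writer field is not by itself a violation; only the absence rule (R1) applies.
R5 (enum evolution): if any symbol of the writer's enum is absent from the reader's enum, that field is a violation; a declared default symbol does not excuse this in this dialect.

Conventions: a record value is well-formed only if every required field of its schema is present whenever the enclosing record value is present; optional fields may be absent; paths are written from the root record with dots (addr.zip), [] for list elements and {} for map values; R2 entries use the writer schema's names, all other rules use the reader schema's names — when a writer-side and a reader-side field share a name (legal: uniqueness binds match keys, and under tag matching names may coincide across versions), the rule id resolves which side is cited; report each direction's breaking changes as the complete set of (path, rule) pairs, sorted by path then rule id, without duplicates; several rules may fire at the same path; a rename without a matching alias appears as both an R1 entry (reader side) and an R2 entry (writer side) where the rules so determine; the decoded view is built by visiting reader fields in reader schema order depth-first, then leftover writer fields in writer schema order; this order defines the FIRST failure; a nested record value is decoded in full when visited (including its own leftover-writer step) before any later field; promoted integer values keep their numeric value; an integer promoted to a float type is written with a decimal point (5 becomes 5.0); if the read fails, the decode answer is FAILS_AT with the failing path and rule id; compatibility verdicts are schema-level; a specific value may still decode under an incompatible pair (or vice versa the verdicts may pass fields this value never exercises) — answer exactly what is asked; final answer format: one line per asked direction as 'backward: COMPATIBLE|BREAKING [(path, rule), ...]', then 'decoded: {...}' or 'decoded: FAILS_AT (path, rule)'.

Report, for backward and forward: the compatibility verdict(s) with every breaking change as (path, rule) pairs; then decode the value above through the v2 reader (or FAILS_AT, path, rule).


backward: BREAKING [(avatar, R3), (payload, R3)]; forward: BREAKING [(avatar, R3), (kind, R5), (payload, R3)]; decoded: {"kind": null, "codes": [250, 250], "meta": {"retries": 12, "rating": -0.5}, "payload": null, "avatar": null}

each type pair in Order: writer, then reader
checking backward for Order: reader v2 against writer v1:
  Color -> Color, writer optional: kind aligns to kind
  list<int32> -> list<int32>, writer optional: codes aligns to codes
  Address -> Address, writer required: meta aligns to meta
  bytes -> bool, writer optional: payload aligns to payload
  bytes -> float64, writer optional: avatar aligns to avatar
  int32 -> int32, writer required: meta.retries aligns to meta.retries
  float64 -> float64, writer required: meta.rating aligns to meta.rating
  violation R3 at avatar
  violation R3 at payload
  => 2 violation(s): backward is BREAKING for Order
checking forward for Order: reader v1 against writer v2:
  Color -> Color, writer optional: kind aligns to kind
  list<int32> -> list<int32>, writer optional: codes aligns to codes
  Address -> Address, writer required: meta aligns to meta
  bool -> bytes, writer optional: payload aligns to payload
  float64 -> bytes, writer optional: avatar aligns to avatar
  int32 -> int32, writer required: meta.retries aligns to meta.retries
  float64 -> float64, writer required: meta.rating aligns to meta.rating
  violation R3 at avatar
  violation R5 at kind
  violation R3 at payload
  => 3 violation(s): forward is BREAKING for Order
decode (reader v2):
  kind := null (not supplied -> null)
  codes := [250, 250]
  meta.retries := 12
  meta.rating := -0.5
  payload := null (not supplied -> null)
  avatar := null (not supplied -> null)
  => decoded: {"kind": null, "codes": [250, 250], "meta": {"retries": 12, "rating": -0.5}, "payload": null, "avatar": null}


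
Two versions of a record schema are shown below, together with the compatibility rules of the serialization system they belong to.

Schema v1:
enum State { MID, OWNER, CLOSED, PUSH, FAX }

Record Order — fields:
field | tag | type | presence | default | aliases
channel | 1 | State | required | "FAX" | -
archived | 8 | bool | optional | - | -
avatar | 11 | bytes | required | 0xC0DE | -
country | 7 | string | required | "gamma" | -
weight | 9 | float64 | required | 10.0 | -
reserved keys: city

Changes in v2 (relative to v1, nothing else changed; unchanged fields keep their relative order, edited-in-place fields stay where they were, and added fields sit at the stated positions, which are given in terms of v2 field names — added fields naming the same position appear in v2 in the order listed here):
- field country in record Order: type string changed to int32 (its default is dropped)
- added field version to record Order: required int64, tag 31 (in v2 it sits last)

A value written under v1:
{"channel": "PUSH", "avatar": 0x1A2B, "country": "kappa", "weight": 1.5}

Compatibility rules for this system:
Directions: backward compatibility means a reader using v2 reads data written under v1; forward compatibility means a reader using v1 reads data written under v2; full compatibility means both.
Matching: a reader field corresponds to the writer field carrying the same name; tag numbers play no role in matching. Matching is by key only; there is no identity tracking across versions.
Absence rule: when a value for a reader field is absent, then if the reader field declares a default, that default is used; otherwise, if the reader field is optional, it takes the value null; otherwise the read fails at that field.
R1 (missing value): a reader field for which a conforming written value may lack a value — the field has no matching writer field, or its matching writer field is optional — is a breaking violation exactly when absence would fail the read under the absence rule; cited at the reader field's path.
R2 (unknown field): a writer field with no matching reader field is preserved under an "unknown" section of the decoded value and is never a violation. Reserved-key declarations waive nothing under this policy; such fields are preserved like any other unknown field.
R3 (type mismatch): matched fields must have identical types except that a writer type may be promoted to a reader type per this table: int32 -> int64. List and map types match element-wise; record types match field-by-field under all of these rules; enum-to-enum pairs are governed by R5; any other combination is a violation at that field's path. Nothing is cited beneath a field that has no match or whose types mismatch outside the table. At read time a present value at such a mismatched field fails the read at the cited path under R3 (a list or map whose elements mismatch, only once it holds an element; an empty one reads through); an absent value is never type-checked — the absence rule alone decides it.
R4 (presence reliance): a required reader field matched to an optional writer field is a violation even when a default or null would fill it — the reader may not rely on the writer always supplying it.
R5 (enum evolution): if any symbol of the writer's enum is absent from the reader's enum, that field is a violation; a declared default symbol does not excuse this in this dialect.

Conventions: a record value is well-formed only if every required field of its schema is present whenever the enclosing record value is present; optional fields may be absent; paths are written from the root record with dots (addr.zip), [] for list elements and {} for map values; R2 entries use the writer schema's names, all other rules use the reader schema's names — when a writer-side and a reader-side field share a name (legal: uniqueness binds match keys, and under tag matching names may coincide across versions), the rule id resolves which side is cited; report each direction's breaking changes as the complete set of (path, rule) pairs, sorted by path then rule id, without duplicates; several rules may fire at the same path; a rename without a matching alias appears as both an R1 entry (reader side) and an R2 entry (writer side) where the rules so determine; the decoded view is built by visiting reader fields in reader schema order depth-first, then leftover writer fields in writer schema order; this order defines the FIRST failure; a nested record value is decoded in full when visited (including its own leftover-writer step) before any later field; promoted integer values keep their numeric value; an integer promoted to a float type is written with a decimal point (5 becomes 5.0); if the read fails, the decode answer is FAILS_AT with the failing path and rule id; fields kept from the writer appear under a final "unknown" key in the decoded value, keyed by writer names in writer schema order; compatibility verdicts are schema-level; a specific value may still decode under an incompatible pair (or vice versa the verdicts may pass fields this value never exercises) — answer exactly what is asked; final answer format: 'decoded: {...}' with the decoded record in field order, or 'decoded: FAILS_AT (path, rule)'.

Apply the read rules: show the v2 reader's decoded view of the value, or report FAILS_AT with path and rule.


decoded: FAILS_AT (country, R3)

each type pair in Order: writer, then reader
decode (reader v2):
  channel := "PUSH"
  archived := null (not supplied -> null)
  avatar := 0x1A2B
  read fails at country under R3
  => FAILS_AT (country, R3)
checking off the Order differences that do not matter here:
  added field version to record Order: required int64, tag 31 (in v2 it sits last) -> matters for Order compatibility verdicts, not for this value's decode


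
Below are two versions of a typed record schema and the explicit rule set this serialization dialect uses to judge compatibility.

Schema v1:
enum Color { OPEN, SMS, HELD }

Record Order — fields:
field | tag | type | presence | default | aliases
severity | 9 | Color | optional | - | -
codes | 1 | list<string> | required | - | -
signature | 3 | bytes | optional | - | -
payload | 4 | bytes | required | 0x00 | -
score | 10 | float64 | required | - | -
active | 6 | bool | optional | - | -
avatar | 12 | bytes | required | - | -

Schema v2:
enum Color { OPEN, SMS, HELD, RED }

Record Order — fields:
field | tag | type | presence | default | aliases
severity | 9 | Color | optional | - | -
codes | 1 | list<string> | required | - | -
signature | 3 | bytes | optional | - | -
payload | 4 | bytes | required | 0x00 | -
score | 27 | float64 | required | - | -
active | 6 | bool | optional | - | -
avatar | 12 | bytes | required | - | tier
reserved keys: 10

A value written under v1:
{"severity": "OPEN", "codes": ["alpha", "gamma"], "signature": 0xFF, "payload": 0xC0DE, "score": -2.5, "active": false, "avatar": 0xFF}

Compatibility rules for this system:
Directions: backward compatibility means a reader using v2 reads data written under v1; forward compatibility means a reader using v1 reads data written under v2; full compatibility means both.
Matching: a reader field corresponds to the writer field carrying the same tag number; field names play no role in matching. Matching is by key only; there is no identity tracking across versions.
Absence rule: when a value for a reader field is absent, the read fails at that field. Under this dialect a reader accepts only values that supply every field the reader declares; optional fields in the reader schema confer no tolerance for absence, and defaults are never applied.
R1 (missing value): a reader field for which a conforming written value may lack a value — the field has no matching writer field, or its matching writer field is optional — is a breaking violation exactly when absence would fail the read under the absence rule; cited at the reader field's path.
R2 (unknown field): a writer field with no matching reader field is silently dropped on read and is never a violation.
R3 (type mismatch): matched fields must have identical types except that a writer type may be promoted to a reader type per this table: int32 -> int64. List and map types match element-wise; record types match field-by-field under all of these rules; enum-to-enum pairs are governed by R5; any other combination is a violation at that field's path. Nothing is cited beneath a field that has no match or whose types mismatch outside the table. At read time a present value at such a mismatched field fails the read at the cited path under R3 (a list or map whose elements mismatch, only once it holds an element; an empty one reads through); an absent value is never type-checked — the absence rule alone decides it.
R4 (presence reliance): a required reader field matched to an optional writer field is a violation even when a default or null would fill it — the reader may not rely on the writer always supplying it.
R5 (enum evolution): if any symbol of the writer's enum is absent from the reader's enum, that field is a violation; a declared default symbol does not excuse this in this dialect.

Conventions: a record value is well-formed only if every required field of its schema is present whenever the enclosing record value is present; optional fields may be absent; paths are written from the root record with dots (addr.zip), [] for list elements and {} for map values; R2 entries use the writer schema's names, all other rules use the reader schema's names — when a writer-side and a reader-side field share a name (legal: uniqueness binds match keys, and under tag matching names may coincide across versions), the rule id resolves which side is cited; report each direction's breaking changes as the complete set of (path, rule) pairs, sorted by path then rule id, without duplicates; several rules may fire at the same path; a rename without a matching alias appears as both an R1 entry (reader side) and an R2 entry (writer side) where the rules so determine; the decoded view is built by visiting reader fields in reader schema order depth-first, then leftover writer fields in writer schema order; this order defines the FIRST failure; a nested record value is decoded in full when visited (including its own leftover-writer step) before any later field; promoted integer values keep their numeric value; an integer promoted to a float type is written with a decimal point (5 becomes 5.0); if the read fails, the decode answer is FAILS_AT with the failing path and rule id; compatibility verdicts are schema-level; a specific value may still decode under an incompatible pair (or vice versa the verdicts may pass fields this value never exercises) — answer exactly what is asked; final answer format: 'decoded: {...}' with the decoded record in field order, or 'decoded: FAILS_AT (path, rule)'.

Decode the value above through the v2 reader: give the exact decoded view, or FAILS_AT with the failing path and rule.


decoded: FAILS_AT (score, R1)

the writer's type comes first in each Order pair
migrating the Order value to v2:
  severity := "OPEN"
  codes := ["alpha", "gamma"]
  signature := 0xFF
  payload := 0xC0DE
  read fails at score under R1 (no fill)
  => FAILS_AT (score, R1)
diffs on Order not affecting the asked answer:
  enum Color (field severity in record Order): symbol RED added -> schema-level compatibility only; this Order value's decode is unchanged


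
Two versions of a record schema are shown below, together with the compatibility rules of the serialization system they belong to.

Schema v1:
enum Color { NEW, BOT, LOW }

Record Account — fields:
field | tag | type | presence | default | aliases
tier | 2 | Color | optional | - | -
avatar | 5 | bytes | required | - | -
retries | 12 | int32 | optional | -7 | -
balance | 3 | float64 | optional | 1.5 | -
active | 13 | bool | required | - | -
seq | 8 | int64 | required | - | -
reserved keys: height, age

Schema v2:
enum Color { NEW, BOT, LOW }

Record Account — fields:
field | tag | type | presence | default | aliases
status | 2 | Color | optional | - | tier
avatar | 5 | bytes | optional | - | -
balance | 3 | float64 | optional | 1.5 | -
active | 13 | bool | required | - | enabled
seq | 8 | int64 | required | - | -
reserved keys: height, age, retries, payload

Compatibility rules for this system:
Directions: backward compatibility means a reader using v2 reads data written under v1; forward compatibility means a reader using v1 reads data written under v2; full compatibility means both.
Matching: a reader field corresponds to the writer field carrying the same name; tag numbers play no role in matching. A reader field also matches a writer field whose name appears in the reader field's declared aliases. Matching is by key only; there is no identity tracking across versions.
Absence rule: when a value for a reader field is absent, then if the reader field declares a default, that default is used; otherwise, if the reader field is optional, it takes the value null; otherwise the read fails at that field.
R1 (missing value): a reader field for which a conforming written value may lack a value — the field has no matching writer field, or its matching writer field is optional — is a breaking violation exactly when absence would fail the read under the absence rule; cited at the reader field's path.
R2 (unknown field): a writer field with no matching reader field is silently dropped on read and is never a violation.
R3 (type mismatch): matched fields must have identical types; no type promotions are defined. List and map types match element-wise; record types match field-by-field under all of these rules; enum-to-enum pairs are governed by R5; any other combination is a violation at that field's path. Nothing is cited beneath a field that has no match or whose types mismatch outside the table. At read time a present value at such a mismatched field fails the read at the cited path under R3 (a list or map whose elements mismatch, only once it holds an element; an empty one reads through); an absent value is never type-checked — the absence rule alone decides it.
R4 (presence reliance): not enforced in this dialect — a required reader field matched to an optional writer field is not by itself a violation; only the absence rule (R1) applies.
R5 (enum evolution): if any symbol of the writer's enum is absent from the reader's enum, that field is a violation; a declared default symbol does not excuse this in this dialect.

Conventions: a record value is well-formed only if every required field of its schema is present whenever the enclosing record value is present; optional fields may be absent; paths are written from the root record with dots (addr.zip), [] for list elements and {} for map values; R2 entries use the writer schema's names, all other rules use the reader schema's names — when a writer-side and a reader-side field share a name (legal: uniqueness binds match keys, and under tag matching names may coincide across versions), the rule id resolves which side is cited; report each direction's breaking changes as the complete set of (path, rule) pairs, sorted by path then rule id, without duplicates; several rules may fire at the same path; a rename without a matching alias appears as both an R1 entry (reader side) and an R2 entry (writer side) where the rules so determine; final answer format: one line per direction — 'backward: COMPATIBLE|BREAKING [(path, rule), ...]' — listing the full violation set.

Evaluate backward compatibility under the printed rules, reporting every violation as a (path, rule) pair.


backward: COMPATIBLE []

arrows below run writer -> reader for Account
backward for Account (reader v2, writer v1):
  status: paired with writer tier (Color -> Color; writer optional)
  avatar: paired with writer avatar (bytes -> bytes; writer required)
  balance: paired with writer balance (float64 -> float64; writer optional)
  active: paired with writer active (bool -> bool; writer required)
  seq: paired with writer seq (int64 -> int64; writer required)
  writer retries: unknown to reader
  => backward: COMPATIBLE
ruling out the remaining Account differences:
  removed field retries from record Account (its key "retries" joins the reserved list) -> inert for the asked Account verdict: nothing fires
  field avatar in record Account: required changed to optional -> its effect on Account is confined to the forward direction, not asked
  renamed field tier to status in record Account (alias tier declared on the renamed field) -> inert for the asked Account verdict: nothing fires
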